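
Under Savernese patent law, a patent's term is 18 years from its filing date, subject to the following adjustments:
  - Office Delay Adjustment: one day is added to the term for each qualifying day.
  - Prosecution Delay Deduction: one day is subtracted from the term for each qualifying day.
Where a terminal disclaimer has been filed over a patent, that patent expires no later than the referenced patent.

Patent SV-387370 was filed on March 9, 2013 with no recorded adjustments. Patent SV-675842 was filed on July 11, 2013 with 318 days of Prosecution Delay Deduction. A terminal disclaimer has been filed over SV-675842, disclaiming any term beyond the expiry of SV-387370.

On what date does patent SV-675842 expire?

Natural term of SV-675842:
  Base: filing + 18 years → 11 July 2031.
  Prosecution Delay Deduction: −318 days → 27 August 2030.
Expiry of referenced patent SV-387370:
  Base: filing + 18 years → 9 March 2031.
Terminal disclaimer: SV-675842 expires on the earlier of 27 August 2030 and 9 March 2031.

2030-08-27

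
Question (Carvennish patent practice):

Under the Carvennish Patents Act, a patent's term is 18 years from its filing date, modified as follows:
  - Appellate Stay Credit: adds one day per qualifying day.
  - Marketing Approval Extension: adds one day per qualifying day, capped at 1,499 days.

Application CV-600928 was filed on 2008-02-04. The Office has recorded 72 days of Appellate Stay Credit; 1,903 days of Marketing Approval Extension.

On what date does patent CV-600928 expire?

May 25, 2030

Base term: filing date + 18 years → 4 February 2026.
Appellate Stay Credit: +72 days → 17 April 2026.
Marketing Approval Extension: 1903 days claimed exceeds the 1499-day cap, so +1499 days → 25 May 2030.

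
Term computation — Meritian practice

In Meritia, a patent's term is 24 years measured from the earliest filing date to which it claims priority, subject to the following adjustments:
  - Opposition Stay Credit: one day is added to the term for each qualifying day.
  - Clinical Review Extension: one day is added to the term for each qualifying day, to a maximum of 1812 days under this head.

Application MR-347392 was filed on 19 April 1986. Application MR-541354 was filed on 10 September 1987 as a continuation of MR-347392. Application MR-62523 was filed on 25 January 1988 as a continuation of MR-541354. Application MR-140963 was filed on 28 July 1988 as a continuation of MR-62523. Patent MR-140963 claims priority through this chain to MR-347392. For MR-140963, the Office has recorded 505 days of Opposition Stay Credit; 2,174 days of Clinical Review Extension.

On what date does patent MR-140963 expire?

2016-08-22

Earliest priority filing: 19 April 1986.
Base term: 19 April 1986 + 24 years → 19 April 2010.
Opposition Stay Credit: +505 days → 6 September 2011.
Clinical Review Extension: 2174 days claimed exceeds the 1812-day cap, so +1812 days → 22 August 2016.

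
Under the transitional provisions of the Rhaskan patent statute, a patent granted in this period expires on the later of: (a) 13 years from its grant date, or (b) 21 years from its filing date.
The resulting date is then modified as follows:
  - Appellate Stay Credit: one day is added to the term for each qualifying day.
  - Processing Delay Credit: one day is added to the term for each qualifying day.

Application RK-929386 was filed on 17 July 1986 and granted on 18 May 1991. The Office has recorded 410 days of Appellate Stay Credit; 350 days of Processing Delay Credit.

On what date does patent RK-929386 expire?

2009-08-15

(a) grant + 13 years → 18 May 2004.
(b) filing + 21 years → 17 July 2007.
Later of the two: 17 July 2007.
Appellate Stay Credit: +410 days → 30 August 2008.
Processing Delay Credit: +350 days → 15 August 2009.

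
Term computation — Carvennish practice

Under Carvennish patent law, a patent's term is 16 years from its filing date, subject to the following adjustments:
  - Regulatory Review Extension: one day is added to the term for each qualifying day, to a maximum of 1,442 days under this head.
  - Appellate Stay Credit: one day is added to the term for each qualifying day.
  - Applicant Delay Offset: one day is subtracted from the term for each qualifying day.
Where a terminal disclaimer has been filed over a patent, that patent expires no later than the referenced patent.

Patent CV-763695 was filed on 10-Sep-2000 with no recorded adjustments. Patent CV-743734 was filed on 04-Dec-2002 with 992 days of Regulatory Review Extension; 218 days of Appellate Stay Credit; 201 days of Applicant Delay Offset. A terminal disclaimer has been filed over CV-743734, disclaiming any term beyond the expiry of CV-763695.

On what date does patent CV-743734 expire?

September 10, 2016

Natural term of CV-743734:
  Base: filing + 16 years → 4 December 2018.
  Regulatory Review Extension: 992 days (within the 1442-day cap) → +992 days → 22 August 2021.
  Appellate Stay Credit: +218 days → 28 March 2022.
  Applicant Delay Offset: −201 days → 8 September 2021.
Expiry of referenced patent CV-763695:
  Base: filing + 16 years → 10 September 2016.
Terminal disclaimer: CV-743734 expires on the earlier of 8 September 2021 and 10 September 2016.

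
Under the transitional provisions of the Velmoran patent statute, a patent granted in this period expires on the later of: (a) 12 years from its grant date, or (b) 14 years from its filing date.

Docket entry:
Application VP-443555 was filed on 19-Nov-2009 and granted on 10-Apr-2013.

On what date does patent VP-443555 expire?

2025-04-10

(a) grant + 12 years → 10 April 2025.
(b) filing + 14 years → 19 November 2023.
Later of the two: 10 April 2025.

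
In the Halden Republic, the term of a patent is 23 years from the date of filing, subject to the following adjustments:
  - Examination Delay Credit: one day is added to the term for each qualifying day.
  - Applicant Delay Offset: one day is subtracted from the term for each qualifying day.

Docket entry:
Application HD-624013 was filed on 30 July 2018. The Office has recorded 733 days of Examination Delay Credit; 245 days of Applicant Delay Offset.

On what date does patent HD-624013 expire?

Base term: filing date + 23 years → 30 July 2041.
Examination Delay Credit: +733 days → 2 August 2043.
Applicant Delay Offset: −245 days → 30 November 2042.

November 30, 2042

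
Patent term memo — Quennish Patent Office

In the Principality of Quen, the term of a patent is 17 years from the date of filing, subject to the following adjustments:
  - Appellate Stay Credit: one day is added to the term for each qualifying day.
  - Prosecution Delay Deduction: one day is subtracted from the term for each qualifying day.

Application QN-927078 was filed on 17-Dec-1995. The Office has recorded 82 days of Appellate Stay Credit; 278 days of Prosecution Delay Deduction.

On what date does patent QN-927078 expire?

June 4, 2012

Base term: filing date + 17 years → 17 December 2012.
Appellate Stay Credit: +82 days → 9 March 2013.
Prosecution Delay Deduction: −278 days → 4 June 2012.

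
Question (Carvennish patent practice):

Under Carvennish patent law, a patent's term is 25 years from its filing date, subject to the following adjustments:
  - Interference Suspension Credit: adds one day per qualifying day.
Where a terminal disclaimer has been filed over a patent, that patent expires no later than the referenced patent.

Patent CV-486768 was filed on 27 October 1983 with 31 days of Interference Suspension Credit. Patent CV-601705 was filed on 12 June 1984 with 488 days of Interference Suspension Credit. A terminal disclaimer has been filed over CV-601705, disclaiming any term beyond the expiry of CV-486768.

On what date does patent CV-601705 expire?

Natural term of CV-601705:
  Base: filing + 25 years → 12 June 2009.
  Interference Suspension Credit: +488 days → 13 October 2010.
Expiry of referenced patent CV-486768:
  Base: filing + 25 years → 27 October 2008.
  Interference Suspension Credit: +31 days → 27 November 2008.
Terminal disclaimer: CV-601705 expires on the earlier of 13 October 2010 and 27 November 2008.

November 27, 2008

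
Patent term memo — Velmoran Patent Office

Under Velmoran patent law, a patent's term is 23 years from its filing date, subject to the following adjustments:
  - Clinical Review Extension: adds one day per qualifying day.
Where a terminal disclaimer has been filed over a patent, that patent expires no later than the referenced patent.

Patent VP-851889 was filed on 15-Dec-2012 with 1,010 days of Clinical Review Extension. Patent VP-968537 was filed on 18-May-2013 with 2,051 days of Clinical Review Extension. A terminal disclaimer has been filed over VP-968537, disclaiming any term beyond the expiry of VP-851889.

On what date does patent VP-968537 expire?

Natural term of VP-968537:
  Base: filing + 23 years → 18 May 2036.
  Clinical Review Extension: +2051 days → 29 December 2041.
Expiry of referenced patent VP-851889:
  Base: filing + 23 years → 15 December 2035.
  Clinical Review Extension: +1010 days → 20 September 2038.
Terminal disclaimer: VP-968537 expires on the earlier of 29 December 2041 and 20 September 2038.

2038-09-20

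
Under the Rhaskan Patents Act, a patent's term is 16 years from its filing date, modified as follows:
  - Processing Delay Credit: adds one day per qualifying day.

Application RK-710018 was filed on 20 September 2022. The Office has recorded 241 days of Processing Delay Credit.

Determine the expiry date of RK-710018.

Base term: filing date + 16 years → 20 September 2038.
Processing Delay Credit: +241 days → 19 May 2039.

May 19, 2039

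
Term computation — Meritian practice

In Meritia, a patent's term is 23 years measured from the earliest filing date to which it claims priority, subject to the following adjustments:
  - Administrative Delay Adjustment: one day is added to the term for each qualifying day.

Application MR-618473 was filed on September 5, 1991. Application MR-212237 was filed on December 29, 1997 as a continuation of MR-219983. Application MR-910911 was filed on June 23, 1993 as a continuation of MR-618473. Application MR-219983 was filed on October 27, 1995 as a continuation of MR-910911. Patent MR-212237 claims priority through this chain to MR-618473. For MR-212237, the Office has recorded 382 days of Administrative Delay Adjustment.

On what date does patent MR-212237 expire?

Earliest priority filing: 5 September 1991.
Base term: 5 September 1991 + 23 years → 5 September 2014.
Administrative Delay Adjustment: +382 days → 22 September 2015.

2015-09-22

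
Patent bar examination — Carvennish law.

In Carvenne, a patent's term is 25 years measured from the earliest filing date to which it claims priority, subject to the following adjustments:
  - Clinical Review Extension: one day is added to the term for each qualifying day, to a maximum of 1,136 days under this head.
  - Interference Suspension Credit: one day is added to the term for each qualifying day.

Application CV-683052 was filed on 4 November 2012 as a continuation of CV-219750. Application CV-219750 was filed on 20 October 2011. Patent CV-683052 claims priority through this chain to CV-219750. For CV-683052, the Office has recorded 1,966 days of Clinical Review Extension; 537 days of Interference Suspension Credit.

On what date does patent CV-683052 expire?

May 20, 2041

Earliest priority filing: 20 October 2011.
Base term: 20 October 2011 + 25 years → 20 October 2036.
Clinical Review Extension: 1966 days claimed exceeds the 1136-day cap, so +1136 days → 30 November 2039.
Interference Suspension Credit: +537 days → 20 May 2041.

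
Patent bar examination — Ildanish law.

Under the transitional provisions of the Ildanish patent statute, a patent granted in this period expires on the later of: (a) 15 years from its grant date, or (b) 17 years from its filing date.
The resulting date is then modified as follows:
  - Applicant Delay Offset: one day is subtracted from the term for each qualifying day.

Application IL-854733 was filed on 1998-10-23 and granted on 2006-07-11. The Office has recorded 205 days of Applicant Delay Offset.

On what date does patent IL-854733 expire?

2020-12-18

(a) grant + 15 years → 11 July 2021.
(b) filing + 17 years → 23 October 2015.
Later of the two: 11 July 2021.
Applicant Delay Offset: −205 days → 18 December 2020.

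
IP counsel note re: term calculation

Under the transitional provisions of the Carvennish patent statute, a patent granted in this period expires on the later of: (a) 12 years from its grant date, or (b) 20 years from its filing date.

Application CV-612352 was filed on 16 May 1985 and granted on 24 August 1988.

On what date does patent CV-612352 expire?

(a) grant + 12 years → 24 August 2000.
(b) filing + 20 years → 16 May 2005.
Later of the two: 16 May 2005.

2005-05-16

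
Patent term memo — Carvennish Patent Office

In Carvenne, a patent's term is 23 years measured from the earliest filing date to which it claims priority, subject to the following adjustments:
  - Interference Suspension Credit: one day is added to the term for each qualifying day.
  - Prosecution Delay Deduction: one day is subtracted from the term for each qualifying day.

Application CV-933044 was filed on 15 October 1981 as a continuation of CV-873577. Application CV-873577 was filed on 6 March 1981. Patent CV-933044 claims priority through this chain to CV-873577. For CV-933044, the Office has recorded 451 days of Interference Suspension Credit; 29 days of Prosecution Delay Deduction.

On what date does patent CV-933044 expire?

May 2, 2005

Earliest priority filing: 6 March 1981.
Base term: 6 March 1981 + 23 years → 6 March 2004.
Interference Suspension Credit: +451 days → 31 May 2005.
Prosecution Delay Deduction: −29 days → 2 May 2005.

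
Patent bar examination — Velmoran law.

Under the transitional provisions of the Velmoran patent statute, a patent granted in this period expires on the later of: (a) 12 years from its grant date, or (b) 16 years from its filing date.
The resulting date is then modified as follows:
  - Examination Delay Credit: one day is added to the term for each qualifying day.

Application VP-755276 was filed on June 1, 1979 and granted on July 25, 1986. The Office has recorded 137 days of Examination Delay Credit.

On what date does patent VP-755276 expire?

1998-12-09

(a) grant + 12 years → 25 July 1998.
(b) filing + 16 years → 1 June 1995.
Later of the two: 25 July 1998.
Examination Delay Credit: +137 days → 9 December 1998.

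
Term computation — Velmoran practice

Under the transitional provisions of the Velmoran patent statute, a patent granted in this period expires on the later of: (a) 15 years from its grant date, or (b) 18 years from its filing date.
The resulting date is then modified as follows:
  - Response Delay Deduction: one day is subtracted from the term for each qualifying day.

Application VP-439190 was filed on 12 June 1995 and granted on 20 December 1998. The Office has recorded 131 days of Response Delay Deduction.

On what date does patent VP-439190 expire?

(a) grant + 15 years → 20 December 2013.
(b) filing + 18 years → 12 June 2013.
Later of the two: 20 December 2013.
Response Delay Deduction: −131 days → 11 August 2013.

August 11, 2013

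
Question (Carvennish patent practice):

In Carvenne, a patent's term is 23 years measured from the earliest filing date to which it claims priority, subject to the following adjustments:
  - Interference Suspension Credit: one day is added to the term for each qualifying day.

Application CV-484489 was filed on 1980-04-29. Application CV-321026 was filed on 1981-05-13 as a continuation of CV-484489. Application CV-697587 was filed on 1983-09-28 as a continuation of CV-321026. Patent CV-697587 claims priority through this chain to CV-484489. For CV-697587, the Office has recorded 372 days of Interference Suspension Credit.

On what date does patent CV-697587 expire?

2004-05-05

Earliest priority filing: 29 April 1980.
Base term: 29 April 1980 + 23 years → 29 April 2003.
Interference Suspension Credit: +372 days → 5 May 2004.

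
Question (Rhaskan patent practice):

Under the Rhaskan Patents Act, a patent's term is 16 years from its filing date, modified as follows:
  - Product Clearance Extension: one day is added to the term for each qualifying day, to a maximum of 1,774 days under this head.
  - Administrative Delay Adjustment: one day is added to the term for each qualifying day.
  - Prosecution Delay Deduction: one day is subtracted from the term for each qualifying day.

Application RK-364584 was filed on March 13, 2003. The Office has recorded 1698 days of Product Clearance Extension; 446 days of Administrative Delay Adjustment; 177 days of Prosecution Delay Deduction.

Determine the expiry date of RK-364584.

2024-07-31

Base term: filing date + 16 years → 13 March 2019.
Product Clearance Extension: 1698 days (within the 1774-day cap) → +1698 days → 5 November 2023.
Administrative Delay Adjustment: +446 days → 24 January 2025.
Prosecution Delay Deduction: −177 days → 31 July 2024.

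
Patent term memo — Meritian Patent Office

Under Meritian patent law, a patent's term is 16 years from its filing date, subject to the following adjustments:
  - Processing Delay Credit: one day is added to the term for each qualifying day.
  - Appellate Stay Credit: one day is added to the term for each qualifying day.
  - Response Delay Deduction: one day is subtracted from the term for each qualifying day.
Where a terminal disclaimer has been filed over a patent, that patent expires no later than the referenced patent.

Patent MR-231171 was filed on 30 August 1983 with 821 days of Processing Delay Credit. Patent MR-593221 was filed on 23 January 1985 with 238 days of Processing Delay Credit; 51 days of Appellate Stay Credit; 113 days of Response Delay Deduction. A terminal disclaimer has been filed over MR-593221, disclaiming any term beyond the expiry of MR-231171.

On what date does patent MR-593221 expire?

2001-07-18

Natural term of MR-593221:
  Base: filing + 16 years → 23 January 2001.
  Processing Delay Credit: +238 days → 18 September 2001.
  Appellate Stay Credit: +51 days → 8 November 2001.
  Response Delay Deduction: −113 days → 18 July 2001.
Expiry of referenced patent MR-231171:
  Base: filing + 16 years → 30 August 1999.
  Processing Delay Credit: +821 days → 28 November 2001.
Terminal disclaimer: MR-593221 expires on the earlier of 18 July 2001 and 28 November 2001.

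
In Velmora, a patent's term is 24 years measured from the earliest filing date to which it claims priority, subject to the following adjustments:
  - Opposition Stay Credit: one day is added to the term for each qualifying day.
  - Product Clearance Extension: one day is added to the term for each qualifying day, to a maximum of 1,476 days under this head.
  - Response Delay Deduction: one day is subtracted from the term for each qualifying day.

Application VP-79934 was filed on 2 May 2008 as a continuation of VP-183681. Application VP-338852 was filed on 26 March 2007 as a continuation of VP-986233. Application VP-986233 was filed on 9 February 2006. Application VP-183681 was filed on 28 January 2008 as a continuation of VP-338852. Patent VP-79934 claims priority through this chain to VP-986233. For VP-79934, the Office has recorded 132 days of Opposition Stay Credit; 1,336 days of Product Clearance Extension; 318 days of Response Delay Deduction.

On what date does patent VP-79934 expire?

2033-04-04

Earliest priority filing: 9 February 2006.
Base term: 9 February 2006 + 24 years → 9 February 2030.
Opposition Stay Credit: +132 days → 21 June 2030.
Product Clearance Extension: 1336 days (within the 1476-day cap) → +1336 days → 16 February 2034.
Response Delay Deduction: −318 days → 4 April 2033.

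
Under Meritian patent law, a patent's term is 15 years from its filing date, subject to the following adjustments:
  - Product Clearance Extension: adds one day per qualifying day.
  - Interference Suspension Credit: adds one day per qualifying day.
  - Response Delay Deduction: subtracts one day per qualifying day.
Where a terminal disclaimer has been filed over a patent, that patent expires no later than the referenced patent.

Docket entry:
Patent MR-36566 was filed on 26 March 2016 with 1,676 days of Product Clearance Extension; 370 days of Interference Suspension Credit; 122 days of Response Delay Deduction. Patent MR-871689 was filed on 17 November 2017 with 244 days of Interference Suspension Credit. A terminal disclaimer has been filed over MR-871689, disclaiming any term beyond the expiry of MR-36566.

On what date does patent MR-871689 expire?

July 19, 2033

Natural term of MR-871689:
  Base: filing + 15 years → 17 November 2032.
  Interference Suspension Credit: +244 days → 19 July 2033.
Expiry of referenced patent MR-36566:
  Base: filing + 15 years → 26 March 2031.
  Product Clearance Extension: +1676 days → 27 October 2035.
  Interference Suspension Credit: +370 days → 31 October 2036.
  Response Delay Deduction: −122 days → 1 July 2036.
Terminal disclaimer: MR-871689 expires on the earlier of 19 July 2033 and 1 July 2036.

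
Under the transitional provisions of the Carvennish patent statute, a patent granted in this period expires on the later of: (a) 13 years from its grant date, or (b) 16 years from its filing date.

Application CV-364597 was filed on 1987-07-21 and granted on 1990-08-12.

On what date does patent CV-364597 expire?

(a) grant + 13 years → 12 August 2003.
(b) filing + 16 years → 21 July 2003.
Later of the two: 12 August 2003.

2003-08-12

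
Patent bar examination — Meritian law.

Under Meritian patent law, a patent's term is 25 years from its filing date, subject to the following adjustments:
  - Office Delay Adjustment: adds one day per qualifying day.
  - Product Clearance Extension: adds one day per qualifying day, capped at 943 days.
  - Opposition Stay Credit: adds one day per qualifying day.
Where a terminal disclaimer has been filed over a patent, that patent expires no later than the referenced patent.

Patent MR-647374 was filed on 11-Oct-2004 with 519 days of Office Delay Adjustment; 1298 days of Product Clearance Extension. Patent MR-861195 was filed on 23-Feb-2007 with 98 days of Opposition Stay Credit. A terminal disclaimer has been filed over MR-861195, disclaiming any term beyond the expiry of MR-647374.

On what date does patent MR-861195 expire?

2032-05-31

Natural term of MR-861195:
  Base: filing + 25 years → 23 February 2032.
  Opposition Stay Credit: +98 days → 31 May 2032.
Expiry of referenced patent MR-647374:
  Base: filing + 25 years → 11 October 2029.
  Office Delay Adjustment: +519 days → 14 March 2031.
  Product Clearance Extension: 1298 days claimed exceeds the 943-day cap, so +943 days → 12 October 2033.
Terminal disclaimer: MR-861195 expires on the earlier of 31 May 2032 and 12 October 2033.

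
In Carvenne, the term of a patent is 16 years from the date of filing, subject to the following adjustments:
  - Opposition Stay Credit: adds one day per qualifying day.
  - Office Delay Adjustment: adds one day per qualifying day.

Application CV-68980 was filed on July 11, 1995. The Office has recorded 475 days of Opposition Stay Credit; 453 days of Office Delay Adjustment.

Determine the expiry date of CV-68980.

Base term: filing date + 16 years → 11 July 2011.
Opposition Stay Credit: +475 days → 28 October 2012.
Office Delay Adjustment: +453 days → 24 January 2014.

2014-01-24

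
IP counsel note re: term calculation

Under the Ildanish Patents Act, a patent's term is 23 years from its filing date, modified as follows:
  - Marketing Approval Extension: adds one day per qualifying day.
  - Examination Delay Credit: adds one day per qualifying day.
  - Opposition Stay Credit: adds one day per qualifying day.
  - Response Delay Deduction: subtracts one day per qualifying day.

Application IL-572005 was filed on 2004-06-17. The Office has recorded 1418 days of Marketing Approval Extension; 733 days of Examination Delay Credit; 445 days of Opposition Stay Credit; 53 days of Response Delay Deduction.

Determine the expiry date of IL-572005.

Base term: filing date + 23 years → 17 June 2027.
Marketing Approval Extension: +1418 days → 5 May 2031.
Examination Delay Credit: +733 days → 7 May 2033.
Opposition Stay Credit: +445 days → 26 July 2034.
Response Delay Deduction: −53 days → 3 June 2034.

2034-06-03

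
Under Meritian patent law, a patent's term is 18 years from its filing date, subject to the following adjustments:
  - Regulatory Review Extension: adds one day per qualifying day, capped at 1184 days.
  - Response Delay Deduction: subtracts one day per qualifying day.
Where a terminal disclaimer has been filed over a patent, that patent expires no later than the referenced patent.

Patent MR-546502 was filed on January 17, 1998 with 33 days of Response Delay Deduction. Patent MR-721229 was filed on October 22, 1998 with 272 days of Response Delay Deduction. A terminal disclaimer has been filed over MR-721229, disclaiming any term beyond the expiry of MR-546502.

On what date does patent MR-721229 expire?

Natural term of MR-721229:
  Base: filing + 18 years → 22 October 2016.
  Response Delay Deduction: −272 days → 24 January 2016.
Expiry of referenced patent MR-546502:
  Base: filing + 18 years → 17 January 2016.
  Response Delay Deduction: −33 days → 15 December 2015.
Terminal disclaimer: MR-721229 expires on the earlier of 24 January 2016 and 15 December 2015.

December 15, 2015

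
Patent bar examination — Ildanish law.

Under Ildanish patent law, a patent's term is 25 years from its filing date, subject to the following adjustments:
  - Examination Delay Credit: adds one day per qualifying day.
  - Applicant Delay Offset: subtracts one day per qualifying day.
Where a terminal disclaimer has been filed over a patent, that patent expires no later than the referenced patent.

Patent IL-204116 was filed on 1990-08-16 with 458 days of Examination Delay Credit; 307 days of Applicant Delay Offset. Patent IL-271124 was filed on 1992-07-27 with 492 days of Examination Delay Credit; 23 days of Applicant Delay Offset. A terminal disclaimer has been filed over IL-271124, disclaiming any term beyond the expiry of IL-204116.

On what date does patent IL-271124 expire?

2016-01-14

Natural term of IL-271124:
  Base: filing + 25 years → 27 July 2017.
  Examination Delay Credit: +492 days → 1 December 2018.
  Applicant Delay Offset: −23 days → 8 November 2018.
Expiry of referenced patent IL-204116:
  Base: filing + 25 years → 16 August 2015.
  Examination Delay Credit: +458 days → 16 November 2016.
  Applicant Delay Offset: −307 days → 14 January 2016.
Terminal disclaimer: IL-271124 expires on the earlier of 8 November 2018 and 14 January 2016.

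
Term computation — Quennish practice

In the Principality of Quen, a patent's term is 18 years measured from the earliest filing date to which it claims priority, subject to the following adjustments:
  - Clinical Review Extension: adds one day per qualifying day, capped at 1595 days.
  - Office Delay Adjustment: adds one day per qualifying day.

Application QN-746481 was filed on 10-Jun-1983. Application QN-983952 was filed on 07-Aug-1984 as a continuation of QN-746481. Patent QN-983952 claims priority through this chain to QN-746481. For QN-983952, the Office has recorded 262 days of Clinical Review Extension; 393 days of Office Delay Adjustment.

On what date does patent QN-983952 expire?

2003-03-27

Earliest priority filing: 10 June 1983.
Base term: 10 June 1983 + 18 years → 10 June 2001.
Clinical Review Extension: 262 days (within the 1595-day cap) → +262 days → 27 February 2002.
Office Delay Adjustment: +393 days → 27 March 2003.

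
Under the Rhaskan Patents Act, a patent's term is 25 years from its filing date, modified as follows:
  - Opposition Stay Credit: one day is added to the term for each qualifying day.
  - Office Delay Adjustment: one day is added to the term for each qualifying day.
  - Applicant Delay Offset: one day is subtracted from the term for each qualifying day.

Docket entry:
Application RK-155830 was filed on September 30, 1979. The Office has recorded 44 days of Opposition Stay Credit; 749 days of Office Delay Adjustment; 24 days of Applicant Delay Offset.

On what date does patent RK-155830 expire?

2006-11-08

Base term: filing date + 25 years → 30 September 2004.
Opposition Stay Credit: +44 days → 13 November 2004.
Office Delay Adjustment: +749 days → 2 December 2006.
Applicant Delay Offset: −24 days → 8 November 2006.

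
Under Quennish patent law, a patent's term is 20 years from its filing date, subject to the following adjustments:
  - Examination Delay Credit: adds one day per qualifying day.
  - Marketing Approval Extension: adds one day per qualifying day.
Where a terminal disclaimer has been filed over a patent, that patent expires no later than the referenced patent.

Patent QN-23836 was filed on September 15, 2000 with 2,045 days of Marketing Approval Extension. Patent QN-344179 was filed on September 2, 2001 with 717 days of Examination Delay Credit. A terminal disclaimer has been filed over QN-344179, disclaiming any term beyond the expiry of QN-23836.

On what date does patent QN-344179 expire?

2023-08-20

Natural term of QN-344179:
  Base: filing + 20 years → 2 September 2021.
  Examination Delay Credit: +717 days → 20 August 2023.
Expiry of referenced patent QN-23836:
  Base: filing + 20 years → 15 September 2020.
  Marketing Approval Extension: +2045 days → 22 April 2026.
Terminal disclaimer: QN-344179 expires on the earlier of 20 August 2023 and 22 April 2026.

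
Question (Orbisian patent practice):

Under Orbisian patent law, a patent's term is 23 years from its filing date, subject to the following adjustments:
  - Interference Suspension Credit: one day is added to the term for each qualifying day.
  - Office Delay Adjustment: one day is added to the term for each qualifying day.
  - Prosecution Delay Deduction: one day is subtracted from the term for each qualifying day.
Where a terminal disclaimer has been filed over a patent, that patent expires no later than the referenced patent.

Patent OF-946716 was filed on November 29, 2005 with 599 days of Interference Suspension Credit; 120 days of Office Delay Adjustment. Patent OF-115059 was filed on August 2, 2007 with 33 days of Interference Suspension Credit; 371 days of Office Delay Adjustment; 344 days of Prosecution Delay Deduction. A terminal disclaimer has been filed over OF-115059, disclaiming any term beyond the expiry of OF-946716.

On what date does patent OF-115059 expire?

2030-10-01

Natural term of OF-115059:
  Base: filing + 23 years → 2 August 2030.
  Interference Suspension Credit: +33 days → 4 September 2030.
  Office Delay Adjustment: +371 days → 10 September 2031.
  Prosecution Delay Deduction: −344 days → 1 October 2030.
Expiry of referenced patent OF-946716:
  Base: filing + 23 years → 29 November 2028.
  Interference Suspension Credit: +599 days → 21 July 2030.
  Office Delay Adjustment: +120 days → 18 November 2030.
Terminal disclaimer: OF-115059 expires on the earlier of 1 October 2030 and 18 November 2030.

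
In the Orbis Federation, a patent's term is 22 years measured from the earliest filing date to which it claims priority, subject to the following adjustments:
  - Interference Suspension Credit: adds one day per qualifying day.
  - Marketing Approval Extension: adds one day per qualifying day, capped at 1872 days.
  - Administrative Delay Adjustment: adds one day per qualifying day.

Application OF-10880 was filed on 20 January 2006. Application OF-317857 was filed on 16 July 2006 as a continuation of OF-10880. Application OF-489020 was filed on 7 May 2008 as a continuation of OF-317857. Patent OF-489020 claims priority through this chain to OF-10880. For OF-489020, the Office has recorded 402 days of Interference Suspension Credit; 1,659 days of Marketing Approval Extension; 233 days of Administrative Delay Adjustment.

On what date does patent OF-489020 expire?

May 2, 2034

Earliest priority filing: 20 January 2006.
Base term: 20 January 2006 + 22 years → 20 January 2028.
Interference Suspension Credit: +402 days → 25 February 2029.
Marketing Approval Extension: 1659 days (within the 1872-day cap) → +1659 days → 11 September 2033.
Administrative Delay Adjustment: +233 days → 2 May 2034.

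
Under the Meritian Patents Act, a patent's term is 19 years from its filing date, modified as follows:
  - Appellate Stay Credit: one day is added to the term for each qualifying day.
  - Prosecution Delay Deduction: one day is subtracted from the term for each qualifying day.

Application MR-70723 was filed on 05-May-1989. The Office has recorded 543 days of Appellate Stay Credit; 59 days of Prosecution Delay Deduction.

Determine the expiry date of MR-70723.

2009-09-01

Base term: filing date + 19 years → 5 May 2008.
Appellate Stay Credit: +543 days → 30 October 2009.
Prosecution Delay Deduction: −59 days → 1 September 2009.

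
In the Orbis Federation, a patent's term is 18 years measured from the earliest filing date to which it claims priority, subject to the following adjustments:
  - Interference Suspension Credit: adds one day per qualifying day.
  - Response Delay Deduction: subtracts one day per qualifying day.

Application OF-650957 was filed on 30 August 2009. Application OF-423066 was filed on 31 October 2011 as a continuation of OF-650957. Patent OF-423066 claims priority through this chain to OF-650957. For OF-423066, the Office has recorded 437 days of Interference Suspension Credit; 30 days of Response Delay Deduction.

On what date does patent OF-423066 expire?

October 10, 2028

Earliest priority filing: 30 August 2009.
Base term: 30 August 2009 + 18 years → 30 August 2027.
Interference Suspension Credit: +437 days → 9 November 2028.
Response Delay Deduction: −30 days → 10 October 2028.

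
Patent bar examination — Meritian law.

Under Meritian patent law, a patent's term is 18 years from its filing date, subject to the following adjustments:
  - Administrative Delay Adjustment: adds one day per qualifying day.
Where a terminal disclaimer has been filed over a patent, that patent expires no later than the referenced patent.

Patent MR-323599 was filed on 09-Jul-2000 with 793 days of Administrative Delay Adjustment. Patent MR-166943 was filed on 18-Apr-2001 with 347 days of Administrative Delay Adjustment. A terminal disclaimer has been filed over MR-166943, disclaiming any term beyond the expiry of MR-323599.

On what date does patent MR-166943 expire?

Natural term of MR-166943:
  Base: filing + 18 years → 18 April 2019.
  Administrative Delay Adjustment: +347 days → 30 March 2020.
Expiry of referenced patent MR-323599:
  Base: filing + 18 years → 9 July 2018.
  Administrative Delay Adjustment: +793 days → 9 September 2020.
Terminal disclaimer: MR-166943 expires on the earlier of 30 March 2020 and 9 September 2020.

March 30, 2020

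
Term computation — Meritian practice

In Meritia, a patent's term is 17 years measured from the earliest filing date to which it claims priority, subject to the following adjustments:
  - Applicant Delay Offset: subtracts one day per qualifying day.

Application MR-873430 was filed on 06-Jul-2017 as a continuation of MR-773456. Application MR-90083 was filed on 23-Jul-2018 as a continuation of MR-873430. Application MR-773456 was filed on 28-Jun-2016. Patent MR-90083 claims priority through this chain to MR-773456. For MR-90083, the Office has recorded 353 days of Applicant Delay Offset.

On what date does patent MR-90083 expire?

July 10, 2032

Earliest priority filing: 28 June 2016.
Base term: 28 June 2016 + 17 years → 28 June 2033.
Applicant Delay Offset: −353 days → 10 July 2032.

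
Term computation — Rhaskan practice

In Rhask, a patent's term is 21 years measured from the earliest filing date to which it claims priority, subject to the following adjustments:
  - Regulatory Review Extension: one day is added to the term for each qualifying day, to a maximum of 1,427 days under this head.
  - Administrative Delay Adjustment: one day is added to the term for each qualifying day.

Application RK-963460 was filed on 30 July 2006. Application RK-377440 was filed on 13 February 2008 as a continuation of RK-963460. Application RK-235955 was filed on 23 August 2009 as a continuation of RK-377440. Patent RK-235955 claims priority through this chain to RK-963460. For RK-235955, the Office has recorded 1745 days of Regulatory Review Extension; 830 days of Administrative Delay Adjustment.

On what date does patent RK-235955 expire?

October 3, 2033

Earliest priority filing: 30 July 2006.
Base term: 30 July 2006 + 21 years → 30 July 2027.
Regulatory Review Extension: 1745 days claimed exceeds the 1427-day cap, so +1427 days → 26 June 2031.
Administrative Delay Adjustment: +830 days → 3 October 2033.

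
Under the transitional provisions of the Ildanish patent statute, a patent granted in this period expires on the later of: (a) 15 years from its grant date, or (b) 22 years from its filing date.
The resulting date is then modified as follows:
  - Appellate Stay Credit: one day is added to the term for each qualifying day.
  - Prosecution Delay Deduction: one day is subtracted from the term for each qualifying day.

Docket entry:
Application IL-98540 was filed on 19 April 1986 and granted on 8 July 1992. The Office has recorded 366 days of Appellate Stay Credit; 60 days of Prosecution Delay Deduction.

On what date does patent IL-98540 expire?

(a) grant + 15 years → 8 July 2007.
(b) filing + 22 years → 19 April 2008.
Later of the two: 19 April 2008.
Appellate Stay Credit: +366 days → 20 April 2009.
Prosecution Delay Deduction: −60 days → 19 February 2009.

2009-02-19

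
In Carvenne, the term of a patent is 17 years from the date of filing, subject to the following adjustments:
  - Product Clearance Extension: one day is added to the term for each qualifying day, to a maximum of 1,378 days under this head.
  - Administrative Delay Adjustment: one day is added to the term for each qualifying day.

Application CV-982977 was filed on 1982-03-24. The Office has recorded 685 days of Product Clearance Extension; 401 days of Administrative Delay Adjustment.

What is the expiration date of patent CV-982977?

Base term: filing date + 17 years → 24 March 1999.
Product Clearance Extension: 685 days (within the 1378-day cap) → +685 days → 6 February 2001.
Administrative Delay Adjustment: +401 days → 14 March 2002.

2002-03-14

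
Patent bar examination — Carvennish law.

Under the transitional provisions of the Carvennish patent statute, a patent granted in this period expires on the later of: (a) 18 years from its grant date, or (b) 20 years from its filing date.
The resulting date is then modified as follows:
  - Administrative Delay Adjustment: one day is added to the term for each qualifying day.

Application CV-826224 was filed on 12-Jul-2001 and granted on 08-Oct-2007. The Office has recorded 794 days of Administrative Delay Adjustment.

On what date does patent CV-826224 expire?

(a) grant + 18 years → 8 October 2025.
(b) filing + 20 years → 12 July 2021.
Later of the two: 8 October 2025.
Administrative Delay Adjustment: +794 days → 11 December 2027.

2027-12-11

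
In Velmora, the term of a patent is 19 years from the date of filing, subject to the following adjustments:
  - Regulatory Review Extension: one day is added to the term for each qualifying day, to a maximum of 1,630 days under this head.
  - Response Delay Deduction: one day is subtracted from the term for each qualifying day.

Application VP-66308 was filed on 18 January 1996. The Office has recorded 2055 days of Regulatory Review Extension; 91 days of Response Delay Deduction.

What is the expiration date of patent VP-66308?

April 6, 2019

Base term: filing date + 19 years → 18 January 2015.
Regulatory Review Extension: 2055 days claimed exceeds the 1630-day cap, so +1630 days → 6 July 2019.
Response Delay Deduction: −91 days → 6 April 2019.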